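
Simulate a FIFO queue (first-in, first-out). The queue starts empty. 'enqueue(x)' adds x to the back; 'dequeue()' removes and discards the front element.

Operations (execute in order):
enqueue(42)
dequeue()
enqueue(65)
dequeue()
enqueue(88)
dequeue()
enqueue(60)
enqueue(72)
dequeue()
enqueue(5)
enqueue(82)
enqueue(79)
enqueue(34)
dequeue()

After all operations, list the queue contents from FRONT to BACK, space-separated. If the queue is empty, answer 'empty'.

enqueue(42): [42]
dequeue(): []
enqueue(65): [65]
dequeue(): []
enqueue(88): [88]
dequeue(): []
enqueue(60): [60]
enqueue(72): [60, 72]
dequeue(): [72]
enqueue(5): [72, 5]
enqueue(82): [72, 5, 82]
enqueue(79): [72, 5, 82, 79]
enqueue(34): [72, 5, 82, 79, 34]
dequeue(): [5, 82, 79, 34]

Answer: 5 82 79 34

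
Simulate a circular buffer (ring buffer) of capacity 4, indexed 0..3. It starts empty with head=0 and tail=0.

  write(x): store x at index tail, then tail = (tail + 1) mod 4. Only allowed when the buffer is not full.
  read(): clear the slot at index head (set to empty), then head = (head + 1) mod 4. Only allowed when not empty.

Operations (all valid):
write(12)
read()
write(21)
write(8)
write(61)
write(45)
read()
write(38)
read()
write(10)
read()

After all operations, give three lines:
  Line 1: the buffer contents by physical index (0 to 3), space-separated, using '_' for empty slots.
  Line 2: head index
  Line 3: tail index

write(12): buf=[12 _ _ _], head=0, tail=1, size=1
read(): buf=[_ _ _ _], head=1, tail=1, size=0
write(21): buf=[_ 21 _ _], head=1, tail=2, size=1
write(8): buf=[_ 21 8 _], head=1, tail=3, size=2
write(61): buf=[_ 21 8 61], head=1, tail=0, size=3
write(45): buf=[45 21 8 61], head=1, tail=1, size=4
read(): buf=[45 _ 8 61], head=2, tail=1, size=3
write(38): buf=[45 38 8 61], head=2, tail=2, size=4
read(): buf=[45 38 _ 61], head=3, tail=2, size=3
write(10): buf=[45 38 10 61], head=3, tail=3, size=4
read(): buf=[45 38 10 _], head=0, tail=3, size=3

Answer: 45 38 10 _
0
3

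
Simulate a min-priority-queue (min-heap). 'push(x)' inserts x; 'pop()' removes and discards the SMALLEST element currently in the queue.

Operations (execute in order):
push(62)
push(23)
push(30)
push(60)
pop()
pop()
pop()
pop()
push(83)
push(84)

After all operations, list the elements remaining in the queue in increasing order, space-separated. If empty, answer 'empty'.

push(62): heap contents = [62]
push(23): heap contents = [23, 62]
push(30): heap contents = [23, 30, 62]
push(60): heap contents = [23, 30, 60, 62]
pop() → 23: heap contents = [30, 60, 62]
pop() → 30: heap contents = [60, 62]
pop() → 60: heap contents = [62]
pop() → 62: heap contents = []
push(83): heap contents = [83]
push(84): heap contents = [83, 84]

Answer: 83 84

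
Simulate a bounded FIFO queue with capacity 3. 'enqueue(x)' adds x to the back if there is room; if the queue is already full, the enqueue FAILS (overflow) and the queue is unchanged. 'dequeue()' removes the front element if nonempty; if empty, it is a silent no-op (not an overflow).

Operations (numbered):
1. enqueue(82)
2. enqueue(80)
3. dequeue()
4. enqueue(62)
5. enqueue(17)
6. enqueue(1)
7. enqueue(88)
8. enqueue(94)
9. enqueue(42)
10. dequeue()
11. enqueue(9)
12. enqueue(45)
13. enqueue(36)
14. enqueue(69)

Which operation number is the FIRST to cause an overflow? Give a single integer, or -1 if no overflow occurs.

Answer: 6

Derivation:
1. enqueue(82): size=1
2. enqueue(80): size=2
3. dequeue(): size=1
4. enqueue(62): size=2
5. enqueue(17): size=3
6. enqueue(1): size=3=cap → OVERFLOW (fail)
7. enqueue(88): size=3=cap → OVERFLOW (fail)
8. enqueue(94): size=3=cap → OVERFLOW (fail)
9. enqueue(42): size=3=cap → OVERFLOW (fail)
10. dequeue(): size=2
11. enqueue(9): size=3
12. enqueue(45): size=3=cap → OVERFLOW (fail)
13. enqueue(36): size=3=cap → OVERFLOW (fail)
14. enqueue(69): size=3=cap → OVERFLOW (fail)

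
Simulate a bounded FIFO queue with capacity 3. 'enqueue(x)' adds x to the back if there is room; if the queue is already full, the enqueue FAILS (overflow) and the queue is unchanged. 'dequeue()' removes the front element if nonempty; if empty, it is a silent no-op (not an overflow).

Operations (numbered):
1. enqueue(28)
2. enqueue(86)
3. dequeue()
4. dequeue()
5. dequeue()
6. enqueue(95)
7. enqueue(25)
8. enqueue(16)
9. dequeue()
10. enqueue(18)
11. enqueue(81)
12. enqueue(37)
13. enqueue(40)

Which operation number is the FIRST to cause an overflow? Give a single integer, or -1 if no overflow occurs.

1. enqueue(28): size=1
2. enqueue(86): size=2
3. dequeue(): size=1
4. dequeue(): size=0
5. dequeue(): empty, no-op, size=0
6. enqueue(95): size=1
7. enqueue(25): size=2
8. enqueue(16): size=3
9. dequeue(): size=2
10. enqueue(18): size=3
11. enqueue(81): size=3=cap → OVERFLOW (fail)
12. enqueue(37): size=3=cap → OVERFLOW (fail)
13. enqueue(40): size=3=cap → OVERFLOW (fail)

Answer: 11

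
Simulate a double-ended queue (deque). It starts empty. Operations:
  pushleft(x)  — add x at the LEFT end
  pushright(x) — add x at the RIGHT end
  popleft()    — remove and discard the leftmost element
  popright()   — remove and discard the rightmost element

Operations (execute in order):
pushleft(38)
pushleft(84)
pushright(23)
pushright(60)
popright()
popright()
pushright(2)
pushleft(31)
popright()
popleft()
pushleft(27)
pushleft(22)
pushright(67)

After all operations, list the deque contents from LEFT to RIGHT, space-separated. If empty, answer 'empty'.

Answer: 22 27 84 38 67

Derivation:
pushleft(38): [38]
pushleft(84): [84, 38]
pushright(23): [84, 38, 23]
pushright(60): [84, 38, 23, 60]
popright(): [84, 38, 23]
popright(): [84, 38]
pushright(2): [84, 38, 2]
pushleft(31): [31, 84, 38, 2]
popright(): [31, 84, 38]
popleft(): [84, 38]
pushleft(27): [27, 84, 38]
pushleft(22): [22, 27, 84, 38]
pushright(67): [22, 27, 84, 38, 67]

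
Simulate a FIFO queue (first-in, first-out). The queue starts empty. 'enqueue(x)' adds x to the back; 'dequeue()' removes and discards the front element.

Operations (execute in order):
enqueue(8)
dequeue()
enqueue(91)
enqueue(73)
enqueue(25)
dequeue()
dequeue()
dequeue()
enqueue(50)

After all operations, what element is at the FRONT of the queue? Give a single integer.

enqueue(8): queue = [8]
dequeue(): queue = []
enqueue(91): queue = [91]
enqueue(73): queue = [91, 73]
enqueue(25): queue = [91, 73, 25]
dequeue(): queue = [73, 25]
dequeue(): queue = [25]
dequeue(): queue = []
enqueue(50): queue = [50]

Answer: 50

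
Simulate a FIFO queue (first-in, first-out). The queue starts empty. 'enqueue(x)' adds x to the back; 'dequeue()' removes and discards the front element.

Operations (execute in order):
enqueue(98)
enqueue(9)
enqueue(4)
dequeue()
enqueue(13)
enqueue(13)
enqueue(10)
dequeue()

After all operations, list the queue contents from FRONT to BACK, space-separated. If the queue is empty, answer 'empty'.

enqueue(98): [98]
enqueue(9): [98, 9]
enqueue(4): [98, 9, 4]
dequeue(): [9, 4]
enqueue(13): [9, 4, 13]
enqueue(13): [9, 4, 13, 13]
enqueue(10): [9, 4, 13, 13, 10]
dequeue(): [4, 13, 13, 10]

Answer: 4 13 13 10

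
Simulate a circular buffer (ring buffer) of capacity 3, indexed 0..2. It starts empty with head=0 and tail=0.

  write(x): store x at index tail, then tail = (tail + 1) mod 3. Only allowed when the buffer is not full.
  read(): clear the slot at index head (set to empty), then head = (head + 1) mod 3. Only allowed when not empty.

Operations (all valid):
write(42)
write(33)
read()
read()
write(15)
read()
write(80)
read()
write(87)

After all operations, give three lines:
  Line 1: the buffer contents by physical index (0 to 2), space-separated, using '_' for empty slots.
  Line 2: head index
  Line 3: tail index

Answer: _ 87 _
1
2

Derivation:
write(42): buf=[42 _ _], head=0, tail=1, size=1
write(33): buf=[42 33 _], head=0, tail=2, size=2
read(): buf=[_ 33 _], head=1, tail=2, size=1
read(): buf=[_ _ _], head=2, tail=2, size=0
write(15): buf=[_ _ 15], head=2, tail=0, size=1
read(): buf=[_ _ _], head=0, tail=0, size=0
write(80): buf=[80 _ _], head=0, tail=1, size=1
read(): buf=[_ _ _], head=1, tail=1, size=0
write(87): buf=[_ 87 _], head=1, tail=2, size=1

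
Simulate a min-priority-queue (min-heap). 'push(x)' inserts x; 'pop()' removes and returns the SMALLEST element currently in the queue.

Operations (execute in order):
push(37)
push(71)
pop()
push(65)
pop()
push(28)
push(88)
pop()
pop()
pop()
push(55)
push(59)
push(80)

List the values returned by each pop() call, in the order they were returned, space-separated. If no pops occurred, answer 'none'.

push(37): heap contents = [37]
push(71): heap contents = [37, 71]
pop() → 37: heap contents = [71]
push(65): heap contents = [65, 71]
pop() → 65: heap contents = [71]
push(28): heap contents = [28, 71]
push(88): heap contents = [28, 71, 88]
pop() → 28: heap contents = [71, 88]
pop() → 71: heap contents = [88]
pop() → 88: heap contents = []
push(55): heap contents = [55]
push(59): heap contents = [55, 59]
push(80): heap contents = [55, 59, 80]

Answer: 37 65 28 71 88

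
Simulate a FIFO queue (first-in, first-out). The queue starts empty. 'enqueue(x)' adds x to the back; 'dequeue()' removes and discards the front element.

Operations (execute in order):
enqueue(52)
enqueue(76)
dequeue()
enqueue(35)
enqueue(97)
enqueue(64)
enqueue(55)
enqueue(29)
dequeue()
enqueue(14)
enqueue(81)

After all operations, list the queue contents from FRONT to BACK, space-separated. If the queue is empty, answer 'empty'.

Answer: 35 97 64 55 29 14 81

Derivation:
enqueue(52): [52]
enqueue(76): [52, 76]
dequeue(): [76]
enqueue(35): [76, 35]
enqueue(97): [76, 35, 97]
enqueue(64): [76, 35, 97, 64]
enqueue(55): [76, 35, 97, 64, 55]
enqueue(29): [76, 35, 97, 64, 55, 29]
dequeue(): [35, 97, 64, 55, 29]
enqueue(14): [35, 97, 64, 55, 29, 14]
enqueue(81): [35, 97, 64, 55, 29, 14, 81]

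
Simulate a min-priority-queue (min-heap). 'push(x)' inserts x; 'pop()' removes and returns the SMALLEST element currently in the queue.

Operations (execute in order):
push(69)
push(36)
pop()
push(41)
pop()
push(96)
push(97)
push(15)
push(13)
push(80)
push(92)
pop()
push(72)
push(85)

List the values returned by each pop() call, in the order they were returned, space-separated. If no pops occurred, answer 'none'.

Answer: 36 41 13

Derivation:
push(69): heap contents = [69]
push(36): heap contents = [36, 69]
pop() → 36: heap contents = [69]
push(41): heap contents = [41, 69]
pop() → 41: heap contents = [69]
push(96): heap contents = [69, 96]
push(97): heap contents = [69, 96, 97]
push(15): heap contents = [15, 69, 96, 97]
push(13): heap contents = [13, 15, 69, 96, 97]
push(80): heap contents = [13, 15, 69, 80, 96, 97]
push(92): heap contents = [13, 15, 69, 80, 92, 96, 97]
pop() → 13: heap contents = [15, 69, 80, 92, 96, 97]
push(72): heap contents = [15, 69, 72, 80, 92, 96, 97]
push(85): heap contents = [15, 69, 72, 80, 85, 92, 96, 97]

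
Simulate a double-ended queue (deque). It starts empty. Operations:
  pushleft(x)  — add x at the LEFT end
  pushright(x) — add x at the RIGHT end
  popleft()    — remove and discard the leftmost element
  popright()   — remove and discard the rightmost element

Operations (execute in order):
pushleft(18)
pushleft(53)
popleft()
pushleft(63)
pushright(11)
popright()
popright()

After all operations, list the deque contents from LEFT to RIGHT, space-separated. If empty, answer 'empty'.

pushleft(18): [18]
pushleft(53): [53, 18]
popleft(): [18]
pushleft(63): [63, 18]
pushright(11): [63, 18, 11]
popright(): [63, 18]
popright(): [63]

Answer: 63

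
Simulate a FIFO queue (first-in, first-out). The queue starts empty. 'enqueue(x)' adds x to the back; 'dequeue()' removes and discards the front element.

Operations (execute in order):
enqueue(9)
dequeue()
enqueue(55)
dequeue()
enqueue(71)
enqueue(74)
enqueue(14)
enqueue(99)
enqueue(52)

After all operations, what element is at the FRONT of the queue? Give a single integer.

Answer: 71

Derivation:
enqueue(9): queue = [9]
dequeue(): queue = []
enqueue(55): queue = [55]
dequeue(): queue = []
enqueue(71): queue = [71]
enqueue(74): queue = [71, 74]
enqueue(14): queue = [71, 74, 14]
enqueue(99): queue = [71, 74, 14, 99]
enqueue(52): queue = [71, 74, 14, 99, 52]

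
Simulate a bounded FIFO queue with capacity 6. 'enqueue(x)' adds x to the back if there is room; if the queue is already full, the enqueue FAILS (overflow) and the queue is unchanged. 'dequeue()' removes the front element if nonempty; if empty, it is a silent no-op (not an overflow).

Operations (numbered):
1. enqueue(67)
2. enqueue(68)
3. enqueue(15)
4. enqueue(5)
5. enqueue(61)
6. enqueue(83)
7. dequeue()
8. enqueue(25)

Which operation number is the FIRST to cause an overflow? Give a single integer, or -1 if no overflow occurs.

1. enqueue(67): size=1
2. enqueue(68): size=2
3. enqueue(15): size=3
4. enqueue(5): size=4
5. enqueue(61): size=5
6. enqueue(83): size=6
7. dequeue(): size=5
8. enqueue(25): size=6

Answer: -1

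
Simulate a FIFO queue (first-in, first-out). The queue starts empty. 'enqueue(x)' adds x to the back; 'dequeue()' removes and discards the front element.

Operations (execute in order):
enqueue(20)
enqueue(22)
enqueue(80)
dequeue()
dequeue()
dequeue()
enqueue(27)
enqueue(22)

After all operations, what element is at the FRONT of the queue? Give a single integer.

Answer: 27

Derivation:
enqueue(20): queue = [20]
enqueue(22): queue = [20, 22]
enqueue(80): queue = [20, 22, 80]
dequeue(): queue = [22, 80]
dequeue(): queue = [80]
dequeue(): queue = []
enqueue(27): queue = [27]
enqueue(22): queue = [27, 22]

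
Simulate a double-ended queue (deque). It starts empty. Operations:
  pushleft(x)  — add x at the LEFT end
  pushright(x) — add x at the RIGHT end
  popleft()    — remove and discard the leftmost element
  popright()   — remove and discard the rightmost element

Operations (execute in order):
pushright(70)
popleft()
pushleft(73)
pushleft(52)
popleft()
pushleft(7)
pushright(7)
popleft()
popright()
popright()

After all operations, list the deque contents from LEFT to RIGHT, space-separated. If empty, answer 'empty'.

pushright(70): [70]
popleft(): []
pushleft(73): [73]
pushleft(52): [52, 73]
popleft(): [73]
pushleft(7): [7, 73]
pushright(7): [7, 73, 7]
popleft(): [73, 7]
popright(): [73]
popright(): []

Answer: empty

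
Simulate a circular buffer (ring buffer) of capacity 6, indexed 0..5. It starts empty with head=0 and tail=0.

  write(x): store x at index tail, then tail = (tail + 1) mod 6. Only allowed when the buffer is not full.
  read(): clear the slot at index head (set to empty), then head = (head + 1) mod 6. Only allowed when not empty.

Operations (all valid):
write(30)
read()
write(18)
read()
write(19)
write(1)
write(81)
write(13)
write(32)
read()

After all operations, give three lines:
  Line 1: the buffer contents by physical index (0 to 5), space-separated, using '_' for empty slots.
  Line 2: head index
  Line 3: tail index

Answer: 32 _ _ 1 81 13
3
1

Derivation:
write(30): buf=[30 _ _ _ _ _], head=0, tail=1, size=1
read(): buf=[_ _ _ _ _ _], head=1, tail=1, size=0
write(18): buf=[_ 18 _ _ _ _], head=1, tail=2, size=1
read(): buf=[_ _ _ _ _ _], head=2, tail=2, size=0
write(19): buf=[_ _ 19 _ _ _], head=2, tail=3, size=1
write(1): buf=[_ _ 19 1 _ _], head=2, tail=4, size=2
write(81): buf=[_ _ 19 1 81 _], head=2, tail=5, size=3
write(13): buf=[_ _ 19 1 81 13], head=2, tail=0, size=4
write(32): buf=[32 _ 19 1 81 13], head=2, tail=1, size=5
read(): buf=[32 _ _ 1 81 13], head=3, tail=1, size=4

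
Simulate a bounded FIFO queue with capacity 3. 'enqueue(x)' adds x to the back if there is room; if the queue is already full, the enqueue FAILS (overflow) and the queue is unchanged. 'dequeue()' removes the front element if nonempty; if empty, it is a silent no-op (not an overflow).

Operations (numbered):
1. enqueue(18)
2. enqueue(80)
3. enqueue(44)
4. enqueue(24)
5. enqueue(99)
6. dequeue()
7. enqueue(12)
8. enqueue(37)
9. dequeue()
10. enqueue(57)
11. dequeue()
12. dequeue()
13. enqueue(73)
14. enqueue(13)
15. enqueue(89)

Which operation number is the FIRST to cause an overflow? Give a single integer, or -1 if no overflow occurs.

1. enqueue(18): size=1
2. enqueue(80): size=2
3. enqueue(44): size=3
4. enqueue(24): size=3=cap → OVERFLOW (fail)
5. enqueue(99): size=3=cap → OVERFLOW (fail)
6. dequeue(): size=2
7. enqueue(12): size=3
8. enqueue(37): size=3=cap → OVERFLOW (fail)
9. dequeue(): size=2
10. enqueue(57): size=3
11. dequeue(): size=2
12. dequeue(): size=1
13. enqueue(73): size=2
14. enqueue(13): size=3
15. enqueue(89): size=3=cap → OVERFLOW (fail)

Answer: 4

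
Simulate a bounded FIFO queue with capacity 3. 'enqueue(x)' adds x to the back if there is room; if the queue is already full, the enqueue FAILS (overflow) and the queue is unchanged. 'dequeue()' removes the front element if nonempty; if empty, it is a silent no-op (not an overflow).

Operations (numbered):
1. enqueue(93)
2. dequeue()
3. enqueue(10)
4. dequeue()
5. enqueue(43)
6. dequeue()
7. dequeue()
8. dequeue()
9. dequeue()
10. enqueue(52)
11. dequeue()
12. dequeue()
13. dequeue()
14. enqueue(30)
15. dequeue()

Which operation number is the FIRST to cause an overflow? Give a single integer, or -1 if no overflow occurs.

1. enqueue(93): size=1
2. dequeue(): size=0
3. enqueue(10): size=1
4. dequeue(): size=0
5. enqueue(43): size=1
6. dequeue(): size=0
7. dequeue(): empty, no-op, size=0
8. dequeue(): empty, no-op, size=0
9. dequeue(): empty, no-op, size=0
10. enqueue(52): size=1
11. dequeue(): size=0
12. dequeue(): empty, no-op, size=0
13. dequeue(): empty, no-op, size=0
14. enqueue(30): size=1
15. dequeue(): size=0

Answer: -1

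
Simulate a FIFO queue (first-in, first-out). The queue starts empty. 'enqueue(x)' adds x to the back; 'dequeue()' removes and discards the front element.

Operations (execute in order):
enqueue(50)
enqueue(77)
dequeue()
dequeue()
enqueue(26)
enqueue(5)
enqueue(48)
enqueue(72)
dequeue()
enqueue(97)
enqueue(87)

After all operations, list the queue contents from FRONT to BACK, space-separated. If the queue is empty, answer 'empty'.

Answer: 5 48 72 97 87

Derivation:
enqueue(50): [50]
enqueue(77): [50, 77]
dequeue(): [77]
dequeue(): []
enqueue(26): [26]
enqueue(5): [26, 5]
enqueue(48): [26, 5, 48]
enqueue(72): [26, 5, 48, 72]
dequeue(): [5, 48, 72]
enqueue(97): [5, 48, 72, 97]
enqueue(87): [5, 48, 72, 97, 87]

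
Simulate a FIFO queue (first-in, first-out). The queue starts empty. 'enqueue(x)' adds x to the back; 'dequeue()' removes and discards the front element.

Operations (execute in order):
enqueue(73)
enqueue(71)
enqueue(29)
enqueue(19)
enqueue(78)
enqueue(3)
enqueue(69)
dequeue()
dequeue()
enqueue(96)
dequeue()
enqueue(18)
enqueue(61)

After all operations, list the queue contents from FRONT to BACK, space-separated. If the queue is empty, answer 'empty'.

enqueue(73): [73]
enqueue(71): [73, 71]
enqueue(29): [73, 71, 29]
enqueue(19): [73, 71, 29, 19]
enqueue(78): [73, 71, 29, 19, 78]
enqueue(3): [73, 71, 29, 19, 78, 3]
enqueue(69): [73, 71, 29, 19, 78, 3, 69]
dequeue(): [71, 29, 19, 78, 3, 69]
dequeue(): [29, 19, 78, 3, 69]
enqueue(96): [29, 19, 78, 3, 69, 96]
dequeue(): [19, 78, 3, 69, 96]
enqueue(18): [19, 78, 3, 69, 96, 18]
enqueue(61): [19, 78, 3, 69, 96, 18, 61]

Answer: 19 78 3 69 96 18 61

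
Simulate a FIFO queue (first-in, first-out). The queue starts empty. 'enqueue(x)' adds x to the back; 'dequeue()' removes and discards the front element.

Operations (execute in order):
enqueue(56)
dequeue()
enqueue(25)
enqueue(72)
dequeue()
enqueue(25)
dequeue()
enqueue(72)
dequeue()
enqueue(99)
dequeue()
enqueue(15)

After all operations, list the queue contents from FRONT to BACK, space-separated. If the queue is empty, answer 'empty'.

Answer: 99 15

Derivation:
enqueue(56): [56]
dequeue(): []
enqueue(25): [25]
enqueue(72): [25, 72]
dequeue(): [72]
enqueue(25): [72, 25]
dequeue(): [25]
enqueue(72): [25, 72]
dequeue(): [72]
enqueue(99): [72, 99]
dequeue(): [99]
enqueue(15): [99, 15]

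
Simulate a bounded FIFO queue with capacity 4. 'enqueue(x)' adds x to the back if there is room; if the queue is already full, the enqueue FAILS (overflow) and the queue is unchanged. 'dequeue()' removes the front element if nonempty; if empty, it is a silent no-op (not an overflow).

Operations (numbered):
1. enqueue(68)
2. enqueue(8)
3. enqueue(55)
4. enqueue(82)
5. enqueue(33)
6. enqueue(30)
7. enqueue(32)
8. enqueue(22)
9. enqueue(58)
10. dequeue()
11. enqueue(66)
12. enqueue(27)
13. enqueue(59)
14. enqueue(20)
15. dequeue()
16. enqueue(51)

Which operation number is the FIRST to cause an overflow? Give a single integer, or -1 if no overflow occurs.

Answer: 5

Derivation:
1. enqueue(68): size=1
2. enqueue(8): size=2
3. enqueue(55): size=3
4. enqueue(82): size=4
5. enqueue(33): size=4=cap → OVERFLOW (fail)
6. enqueue(30): size=4=cap → OVERFLOW (fail)
7. enqueue(32): size=4=cap → OVERFLOW (fail)
8. enqueue(22): size=4=cap → OVERFLOW (fail)
9. enqueue(58): size=4=cap → OVERFLOW (fail)
10. dequeue(): size=3
11. enqueue(66): size=4
12. enqueue(27): size=4=cap → OVERFLOW (fail)
13. enqueue(59): size=4=cap → OVERFLOW (fail)
14. enqueue(20): size=4=cap → OVERFLOW (fail)
15. dequeue(): size=3
16. enqueue(51): size=4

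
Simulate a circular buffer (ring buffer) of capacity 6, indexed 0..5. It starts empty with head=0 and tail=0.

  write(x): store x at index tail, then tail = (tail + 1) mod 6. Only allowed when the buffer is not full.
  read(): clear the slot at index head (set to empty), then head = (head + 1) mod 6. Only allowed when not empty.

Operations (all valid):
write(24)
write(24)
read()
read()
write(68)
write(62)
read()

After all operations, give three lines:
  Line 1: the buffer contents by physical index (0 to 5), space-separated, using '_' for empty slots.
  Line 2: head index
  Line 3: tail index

Answer: _ _ _ 62 _ _
3
4

Derivation:
write(24): buf=[24 _ _ _ _ _], head=0, tail=1, size=1
write(24): buf=[24 24 _ _ _ _], head=0, tail=2, size=2
read(): buf=[_ 24 _ _ _ _], head=1, tail=2, size=1
read(): buf=[_ _ _ _ _ _], head=2, tail=2, size=0
write(68): buf=[_ _ 68 _ _ _], head=2, tail=3, size=1
write(62): buf=[_ _ 68 62 _ _], head=2, tail=4, size=2
read(): buf=[_ _ _ 62 _ _], head=3, tail=4, size=1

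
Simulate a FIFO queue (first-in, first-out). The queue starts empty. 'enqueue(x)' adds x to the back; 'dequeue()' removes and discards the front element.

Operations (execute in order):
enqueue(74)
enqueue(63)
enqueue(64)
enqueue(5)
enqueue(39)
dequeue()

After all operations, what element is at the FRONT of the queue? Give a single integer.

enqueue(74): queue = [74]
enqueue(63): queue = [74, 63]
enqueue(64): queue = [74, 63, 64]
enqueue(5): queue = [74, 63, 64, 5]
enqueue(39): queue = [74, 63, 64, 5, 39]
dequeue(): queue = [63, 64, 5, 39]

Answer: 63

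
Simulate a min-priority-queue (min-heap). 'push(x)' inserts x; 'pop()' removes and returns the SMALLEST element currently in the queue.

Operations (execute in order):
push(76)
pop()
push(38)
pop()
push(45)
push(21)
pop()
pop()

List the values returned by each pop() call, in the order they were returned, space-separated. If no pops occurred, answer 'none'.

push(76): heap contents = [76]
pop() → 76: heap contents = []
push(38): heap contents = [38]
pop() → 38: heap contents = []
push(45): heap contents = [45]
push(21): heap contents = [21, 45]
pop() → 21: heap contents = [45]
pop() → 45: heap contents = []

Answer: 76 38 21 45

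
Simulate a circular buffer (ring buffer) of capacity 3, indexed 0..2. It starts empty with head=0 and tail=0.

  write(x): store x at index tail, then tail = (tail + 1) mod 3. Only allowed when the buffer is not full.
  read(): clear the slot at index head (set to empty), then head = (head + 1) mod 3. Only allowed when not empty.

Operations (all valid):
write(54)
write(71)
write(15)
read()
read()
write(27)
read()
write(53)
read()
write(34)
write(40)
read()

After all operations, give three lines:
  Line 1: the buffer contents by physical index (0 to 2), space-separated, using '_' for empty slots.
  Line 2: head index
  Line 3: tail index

Answer: 40 _ 34
2
1

Derivation:
write(54): buf=[54 _ _], head=0, tail=1, size=1
write(71): buf=[54 71 _], head=0, tail=2, size=2
write(15): buf=[54 71 15], head=0, tail=0, size=3
read(): buf=[_ 71 15], head=1, tail=0, size=2
read(): buf=[_ _ 15], head=2, tail=0, size=1
write(27): buf=[27 _ 15], head=2, tail=1, size=2
read(): buf=[27 _ _], head=0, tail=1, size=1
write(53): buf=[27 53 _], head=0, tail=2, size=2
read(): buf=[_ 53 _], head=1, tail=2, size=1
write(34): buf=[_ 53 34], head=1, tail=0, size=2
write(40): buf=[40 53 34], head=1, tail=1, size=3
read(): buf=[40 _ 34], head=2, tail=1, size=2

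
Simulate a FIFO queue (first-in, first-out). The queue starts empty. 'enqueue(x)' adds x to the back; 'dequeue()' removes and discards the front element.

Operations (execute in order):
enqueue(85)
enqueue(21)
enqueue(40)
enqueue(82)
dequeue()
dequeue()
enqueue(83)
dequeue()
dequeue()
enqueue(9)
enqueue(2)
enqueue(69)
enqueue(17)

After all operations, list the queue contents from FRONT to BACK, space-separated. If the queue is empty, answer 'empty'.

enqueue(85): [85]
enqueue(21): [85, 21]
enqueue(40): [85, 21, 40]
enqueue(82): [85, 21, 40, 82]
dequeue(): [21, 40, 82]
dequeue(): [40, 82]
enqueue(83): [40, 82, 83]
dequeue(): [82, 83]
dequeue(): [83]
enqueue(9): [83, 9]
enqueue(2): [83, 9, 2]
enqueue(69): [83, 9, 2, 69]
enqueue(17): [83, 9, 2, 69, 17]

Answer: 83 9 2 69 17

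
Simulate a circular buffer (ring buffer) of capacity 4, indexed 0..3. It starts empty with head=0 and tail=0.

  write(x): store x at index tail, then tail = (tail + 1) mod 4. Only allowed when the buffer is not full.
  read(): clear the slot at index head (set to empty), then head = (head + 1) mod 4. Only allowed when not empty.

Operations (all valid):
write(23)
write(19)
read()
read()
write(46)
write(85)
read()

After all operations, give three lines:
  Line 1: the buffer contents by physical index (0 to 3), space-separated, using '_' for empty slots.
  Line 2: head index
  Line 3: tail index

write(23): buf=[23 _ _ _], head=0, tail=1, size=1
write(19): buf=[23 19 _ _], head=0, tail=2, size=2
read(): buf=[_ 19 _ _], head=1, tail=2, size=1
read(): buf=[_ _ _ _], head=2, tail=2, size=0
write(46): buf=[_ _ 46 _], head=2, tail=3, size=1
write(85): buf=[_ _ 46 85], head=2, tail=0, size=2
read(): buf=[_ _ _ 85], head=3, tail=0, size=1

Answer: _ _ _ 85
3
0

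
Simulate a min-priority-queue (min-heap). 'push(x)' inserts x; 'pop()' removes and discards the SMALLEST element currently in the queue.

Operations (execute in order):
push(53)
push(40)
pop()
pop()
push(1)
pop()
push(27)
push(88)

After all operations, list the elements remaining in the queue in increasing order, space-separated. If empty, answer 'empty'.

Answer: 27 88

Derivation:
push(53): heap contents = [53]
push(40): heap contents = [40, 53]
pop() → 40: heap contents = [53]
pop() → 53: heap contents = []
push(1): heap contents = [1]
pop() → 1: heap contents = []
push(27): heap contents = [27]
push(88): heap contents = [27, 88]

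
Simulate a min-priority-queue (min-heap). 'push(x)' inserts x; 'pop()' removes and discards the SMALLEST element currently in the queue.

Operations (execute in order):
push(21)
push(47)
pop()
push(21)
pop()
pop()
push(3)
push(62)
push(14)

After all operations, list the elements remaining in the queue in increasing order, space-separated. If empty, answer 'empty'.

Answer: 3 14 62

Derivation:
push(21): heap contents = [21]
push(47): heap contents = [21, 47]
pop() → 21: heap contents = [47]
push(21): heap contents = [21, 47]
pop() → 21: heap contents = [47]
pop() → 47: heap contents = []
push(3): heap contents = [3]
push(62): heap contents = [3, 62]
push(14): heap contents = [3, 14, 62]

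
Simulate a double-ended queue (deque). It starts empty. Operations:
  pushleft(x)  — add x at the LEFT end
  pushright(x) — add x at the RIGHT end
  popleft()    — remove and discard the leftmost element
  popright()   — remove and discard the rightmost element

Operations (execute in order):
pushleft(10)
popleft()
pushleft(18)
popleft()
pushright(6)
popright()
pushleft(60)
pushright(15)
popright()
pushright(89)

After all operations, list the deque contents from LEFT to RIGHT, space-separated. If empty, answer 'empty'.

Answer: 60 89

Derivation:
pushleft(10): [10]
popleft(): []
pushleft(18): [18]
popleft(): []
pushright(6): [6]
popright(): []
pushleft(60): [60]
pushright(15): [60, 15]
popright(): [60]
pushright(89): [60, 89]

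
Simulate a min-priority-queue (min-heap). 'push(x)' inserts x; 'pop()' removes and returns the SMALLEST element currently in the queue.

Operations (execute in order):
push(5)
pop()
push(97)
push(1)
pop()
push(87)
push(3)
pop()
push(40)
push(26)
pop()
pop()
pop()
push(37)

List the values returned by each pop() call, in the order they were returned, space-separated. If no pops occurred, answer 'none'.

push(5): heap contents = [5]
pop() → 5: heap contents = []
push(97): heap contents = [97]
push(1): heap contents = [1, 97]
pop() → 1: heap contents = [97]
push(87): heap contents = [87, 97]
push(3): heap contents = [3, 87, 97]
pop() → 3: heap contents = [87, 97]
push(40): heap contents = [40, 87, 97]
push(26): heap contents = [26, 40, 87, 97]
pop() → 26: heap contents = [40, 87, 97]
pop() → 40: heap contents = [87, 97]
pop() → 87: heap contents = [97]
push(37): heap contents = [37, 97]

Answer: 5 1 3 26 40 87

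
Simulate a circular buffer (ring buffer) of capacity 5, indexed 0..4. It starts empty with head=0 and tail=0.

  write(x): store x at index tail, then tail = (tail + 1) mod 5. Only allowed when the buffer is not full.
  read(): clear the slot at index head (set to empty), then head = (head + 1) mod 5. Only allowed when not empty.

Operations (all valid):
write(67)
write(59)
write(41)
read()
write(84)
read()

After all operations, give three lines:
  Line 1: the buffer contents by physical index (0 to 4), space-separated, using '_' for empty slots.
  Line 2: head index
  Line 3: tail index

Answer: _ _ 41 84 _
2
4

Derivation:
write(67): buf=[67 _ _ _ _], head=0, tail=1, size=1
write(59): buf=[67 59 _ _ _], head=0, tail=2, size=2
write(41): buf=[67 59 41 _ _], head=0, tail=3, size=3
read(): buf=[_ 59 41 _ _], head=1, tail=3, size=2
write(84): buf=[_ 59 41 84 _], head=1, tail=4, size=3
read(): buf=[_ _ 41 84 _], head=2, tail=4, size=2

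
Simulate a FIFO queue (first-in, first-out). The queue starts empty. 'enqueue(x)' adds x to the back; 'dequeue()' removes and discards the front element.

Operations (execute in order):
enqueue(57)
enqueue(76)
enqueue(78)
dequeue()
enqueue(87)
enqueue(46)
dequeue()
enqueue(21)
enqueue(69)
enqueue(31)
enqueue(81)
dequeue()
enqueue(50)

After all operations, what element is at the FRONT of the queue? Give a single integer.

Answer: 87

Derivation:
enqueue(57): queue = [57]
enqueue(76): queue = [57, 76]
enqueue(78): queue = [57, 76, 78]
dequeue(): queue = [76, 78]
enqueue(87): queue = [76, 78, 87]
enqueue(46): queue = [76, 78, 87, 46]
dequeue(): queue = [78, 87, 46]
enqueue(21): queue = [78, 87, 46, 21]
enqueue(69): queue = [78, 87, 46, 21, 69]
enqueue(31): queue = [78, 87, 46, 21, 69, 31]
enqueue(81): queue = [78, 87, 46, 21, 69, 31, 81]
dequeue(): queue = [87, 46, 21, 69, 31, 81]
enqueue(50): queue = [87, 46, 21, 69, 31, 81, 50]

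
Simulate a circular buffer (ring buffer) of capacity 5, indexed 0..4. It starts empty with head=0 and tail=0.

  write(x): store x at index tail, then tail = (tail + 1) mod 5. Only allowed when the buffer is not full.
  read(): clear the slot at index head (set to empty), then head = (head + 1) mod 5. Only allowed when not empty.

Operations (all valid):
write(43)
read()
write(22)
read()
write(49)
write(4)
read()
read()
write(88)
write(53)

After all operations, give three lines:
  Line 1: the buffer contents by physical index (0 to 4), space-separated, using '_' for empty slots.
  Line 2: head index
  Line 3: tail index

Answer: 53 _ _ _ 88
4
1

Derivation:
write(43): buf=[43 _ _ _ _], head=0, tail=1, size=1
read(): buf=[_ _ _ _ _], head=1, tail=1, size=0
write(22): buf=[_ 22 _ _ _], head=1, tail=2, size=1
read(): buf=[_ _ _ _ _], head=2, tail=2, size=0
write(49): buf=[_ _ 49 _ _], head=2, tail=3, size=1
write(4): buf=[_ _ 49 4 _], head=2, tail=4, size=2
read(): buf=[_ _ _ 4 _], head=3, tail=4, size=1
read(): buf=[_ _ _ _ _], head=4, tail=4, size=0
write(88): buf=[_ _ _ _ 88], head=4, tail=0, size=1
write(53): buf=[53 _ _ _ 88], head=4, tail=1, size=2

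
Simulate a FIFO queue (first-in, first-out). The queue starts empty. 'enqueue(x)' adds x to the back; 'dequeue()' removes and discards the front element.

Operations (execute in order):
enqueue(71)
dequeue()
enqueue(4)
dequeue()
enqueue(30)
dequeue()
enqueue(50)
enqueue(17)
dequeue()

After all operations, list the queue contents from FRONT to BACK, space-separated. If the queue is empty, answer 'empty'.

enqueue(71): [71]
dequeue(): []
enqueue(4): [4]
dequeue(): []
enqueue(30): [30]
dequeue(): []
enqueue(50): [50]
enqueue(17): [50, 17]
dequeue(): [17]

Answer: 17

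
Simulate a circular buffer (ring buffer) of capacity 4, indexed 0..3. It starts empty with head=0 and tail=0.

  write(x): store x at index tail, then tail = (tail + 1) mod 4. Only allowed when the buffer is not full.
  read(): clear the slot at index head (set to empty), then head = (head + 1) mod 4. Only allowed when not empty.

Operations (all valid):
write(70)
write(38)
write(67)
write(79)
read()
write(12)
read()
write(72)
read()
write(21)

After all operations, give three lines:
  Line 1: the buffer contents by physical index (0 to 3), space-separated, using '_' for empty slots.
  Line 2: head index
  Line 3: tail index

write(70): buf=[70 _ _ _], head=0, tail=1, size=1
write(38): buf=[70 38 _ _], head=0, tail=2, size=2
write(67): buf=[70 38 67 _], head=0, tail=3, size=3
write(79): buf=[70 38 67 79], head=0, tail=0, size=4
read(): buf=[_ 38 67 79], head=1, tail=0, size=3
write(12): buf=[12 38 67 79], head=1, tail=1, size=4
read(): buf=[12 _ 67 79], head=2, tail=1, size=3
write(72): buf=[12 72 67 79], head=2, tail=2, size=4
read(): buf=[12 72 _ 79], head=3, tail=2, size=3
write(21): buf=[12 72 21 79], head=3, tail=3, size=4

Answer: 12 72 21 79
3
3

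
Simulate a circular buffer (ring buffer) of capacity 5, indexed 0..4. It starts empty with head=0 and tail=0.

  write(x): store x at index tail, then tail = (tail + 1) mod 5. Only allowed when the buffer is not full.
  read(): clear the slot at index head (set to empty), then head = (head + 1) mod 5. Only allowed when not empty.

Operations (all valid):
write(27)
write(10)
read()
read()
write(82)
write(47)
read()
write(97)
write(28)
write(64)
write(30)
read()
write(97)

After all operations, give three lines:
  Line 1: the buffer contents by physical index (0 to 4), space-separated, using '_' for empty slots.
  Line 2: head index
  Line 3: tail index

Answer: 28 64 30 97 97
4
4

Derivation:
write(27): buf=[27 _ _ _ _], head=0, tail=1, size=1
write(10): buf=[27 10 _ _ _], head=0, tail=2, size=2
read(): buf=[_ 10 _ _ _], head=1, tail=2, size=1
read(): buf=[_ _ _ _ _], head=2, tail=2, size=0
write(82): buf=[_ _ 82 _ _], head=2, tail=3, size=1
write(47): buf=[_ _ 82 47 _], head=2, tail=4, size=2
read(): buf=[_ _ _ 47 _], head=3, tail=4, size=1
write(97): buf=[_ _ _ 47 97], head=3, tail=0, size=2
write(28): buf=[28 _ _ 47 97], head=3, tail=1, size=3
write(64): buf=[28 64 _ 47 97], head=3, tail=2, size=4
write(30): buf=[28 64 30 47 97], head=3, tail=3, size=5
read(): buf=[28 64 30 _ 97], head=4, tail=3, size=4
write(97): buf=[28 64 30 97 97], head=4, tail=4, size=5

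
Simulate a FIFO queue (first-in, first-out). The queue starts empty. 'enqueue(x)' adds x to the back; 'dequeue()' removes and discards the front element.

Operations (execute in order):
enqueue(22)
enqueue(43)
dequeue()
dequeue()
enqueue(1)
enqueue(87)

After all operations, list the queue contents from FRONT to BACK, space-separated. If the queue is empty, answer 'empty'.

enqueue(22): [22]
enqueue(43): [22, 43]
dequeue(): [43]
dequeue(): []
enqueue(1): [1]
enqueue(87): [1, 87]

Answer: 1 87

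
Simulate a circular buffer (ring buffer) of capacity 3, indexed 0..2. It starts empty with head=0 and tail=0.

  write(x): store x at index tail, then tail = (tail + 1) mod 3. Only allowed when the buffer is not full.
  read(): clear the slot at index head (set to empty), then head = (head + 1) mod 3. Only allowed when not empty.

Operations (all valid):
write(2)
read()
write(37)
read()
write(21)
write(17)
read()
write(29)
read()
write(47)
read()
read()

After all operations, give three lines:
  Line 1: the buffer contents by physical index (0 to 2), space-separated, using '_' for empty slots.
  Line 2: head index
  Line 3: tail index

Answer: _ _ _
0
0

Derivation:
write(2): buf=[2 _ _], head=0, tail=1, size=1
read(): buf=[_ _ _], head=1, tail=1, size=0
write(37): buf=[_ 37 _], head=1, tail=2, size=1
read(): buf=[_ _ _], head=2, tail=2, size=0
write(21): buf=[_ _ 21], head=2, tail=0, size=1
write(17): buf=[17 _ 21], head=2, tail=1, size=2
read(): buf=[17 _ _], head=0, tail=1, size=1
write(29): buf=[17 29 _], head=0, tail=2, size=2
read(): buf=[_ 29 _], head=1, tail=2, size=1
write(47): buf=[_ 29 47], head=1, tail=0, size=2
read(): buf=[_ _ 47], head=2, tail=0, size=1
read(): buf=[_ _ _], head=0, tail=0, size=0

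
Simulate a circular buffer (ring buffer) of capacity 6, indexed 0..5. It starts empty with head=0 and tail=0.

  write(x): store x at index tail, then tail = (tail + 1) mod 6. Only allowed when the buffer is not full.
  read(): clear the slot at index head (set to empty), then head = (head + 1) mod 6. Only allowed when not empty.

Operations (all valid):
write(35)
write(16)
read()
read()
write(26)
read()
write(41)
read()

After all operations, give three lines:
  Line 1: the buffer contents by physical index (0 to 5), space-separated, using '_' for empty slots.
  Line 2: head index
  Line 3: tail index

write(35): buf=[35 _ _ _ _ _], head=0, tail=1, size=1
write(16): buf=[35 16 _ _ _ _], head=0, tail=2, size=2
read(): buf=[_ 16 _ _ _ _], head=1, tail=2, size=1
read(): buf=[_ _ _ _ _ _], head=2, tail=2, size=0
write(26): buf=[_ _ 26 _ _ _], head=2, tail=3, size=1
read(): buf=[_ _ _ _ _ _], head=3, tail=3, size=0
write(41): buf=[_ _ _ 41 _ _], head=3, tail=4, size=1
read(): buf=[_ _ _ _ _ _], head=4, tail=4, size=0

Answer: _ _ _ _ _ _
4
4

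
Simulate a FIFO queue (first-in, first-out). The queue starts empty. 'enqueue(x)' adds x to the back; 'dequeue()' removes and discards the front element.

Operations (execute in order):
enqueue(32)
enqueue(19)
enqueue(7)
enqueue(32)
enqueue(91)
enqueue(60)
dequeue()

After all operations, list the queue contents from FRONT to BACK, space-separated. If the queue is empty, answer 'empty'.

enqueue(32): [32]
enqueue(19): [32, 19]
enqueue(7): [32, 19, 7]
enqueue(32): [32, 19, 7, 32]
enqueue(91): [32, 19, 7, 32, 91]
enqueue(60): [32, 19, 7, 32, 91, 60]
dequeue(): [19, 7, 32, 91, 60]

Answer: 19 7 32 91 60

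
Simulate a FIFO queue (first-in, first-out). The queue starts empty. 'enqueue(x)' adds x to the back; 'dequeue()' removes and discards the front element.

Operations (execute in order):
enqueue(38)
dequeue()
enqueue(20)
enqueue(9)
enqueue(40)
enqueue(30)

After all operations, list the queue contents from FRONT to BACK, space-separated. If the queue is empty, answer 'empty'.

enqueue(38): [38]
dequeue(): []
enqueue(20): [20]
enqueue(9): [20, 9]
enqueue(40): [20, 9, 40]
enqueue(30): [20, 9, 40, 30]

Answer: 20 9 40 30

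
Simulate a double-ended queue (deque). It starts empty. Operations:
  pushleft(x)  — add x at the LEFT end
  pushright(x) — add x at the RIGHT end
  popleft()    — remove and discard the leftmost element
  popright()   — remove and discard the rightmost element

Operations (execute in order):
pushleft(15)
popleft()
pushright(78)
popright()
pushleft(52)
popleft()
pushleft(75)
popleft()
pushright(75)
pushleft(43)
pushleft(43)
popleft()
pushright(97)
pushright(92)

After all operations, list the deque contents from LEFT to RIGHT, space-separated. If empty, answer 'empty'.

pushleft(15): [15]
popleft(): []
pushright(78): [78]
popright(): []
pushleft(52): [52]
popleft(): []
pushleft(75): [75]
popleft(): []
pushright(75): [75]
pushleft(43): [43, 75]
pushleft(43): [43, 43, 75]
popleft(): [43, 75]
pushright(97): [43, 75, 97]
pushright(92): [43, 75, 97, 92]

Answer: 43 75 97 92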